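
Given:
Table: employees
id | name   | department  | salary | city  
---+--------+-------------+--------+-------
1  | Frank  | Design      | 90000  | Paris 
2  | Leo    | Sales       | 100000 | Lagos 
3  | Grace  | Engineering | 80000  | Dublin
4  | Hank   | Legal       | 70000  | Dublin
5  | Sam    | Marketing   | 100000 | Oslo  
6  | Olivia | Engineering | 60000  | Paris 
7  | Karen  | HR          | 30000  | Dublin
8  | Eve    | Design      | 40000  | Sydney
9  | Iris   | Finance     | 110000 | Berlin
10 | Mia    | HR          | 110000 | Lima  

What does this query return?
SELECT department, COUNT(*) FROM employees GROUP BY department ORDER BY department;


Assigning each row to its department group:
  Frank -> Design
  Leo -> Sales
  Grace -> Engineering
  Hank -> Legal
  Sam -> Marketing
  Olivia -> Engineering
  Karen -> HR
  Eve -> Design
  Iris -> Finance
  Mia -> HR


7 groups:
Design, 2
Engineering, 2
Finance, 1
HR, 2
Legal, 1
Marketing, 1
Sales, 1


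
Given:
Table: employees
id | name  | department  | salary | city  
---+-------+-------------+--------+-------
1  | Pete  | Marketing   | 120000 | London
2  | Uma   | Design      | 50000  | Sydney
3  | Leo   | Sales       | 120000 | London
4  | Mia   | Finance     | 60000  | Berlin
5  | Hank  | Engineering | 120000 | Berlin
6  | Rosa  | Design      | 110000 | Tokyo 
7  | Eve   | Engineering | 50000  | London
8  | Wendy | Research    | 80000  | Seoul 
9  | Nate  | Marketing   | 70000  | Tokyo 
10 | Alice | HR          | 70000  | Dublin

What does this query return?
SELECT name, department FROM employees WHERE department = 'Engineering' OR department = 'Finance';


Filtering: department = 'Engineering' OR 'Finance'
Matching: 3 rows

3 rows:
Mia, Finance
Hank, Engineering
Eve, Engineering


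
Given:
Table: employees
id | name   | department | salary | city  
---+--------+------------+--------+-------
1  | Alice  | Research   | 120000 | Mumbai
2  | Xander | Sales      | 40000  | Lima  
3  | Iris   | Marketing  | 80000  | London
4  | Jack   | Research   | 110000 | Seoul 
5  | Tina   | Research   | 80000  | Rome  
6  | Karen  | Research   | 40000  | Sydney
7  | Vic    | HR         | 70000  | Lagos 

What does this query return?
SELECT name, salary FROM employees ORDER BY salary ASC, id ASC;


Sorting by salary ASC, then id ASC for ties

7 rows:
Xander, 40000
Karen, 40000
Vic, 70000
Iris, 80000
Tina, 80000
Jack, 110000
Alice, 120000


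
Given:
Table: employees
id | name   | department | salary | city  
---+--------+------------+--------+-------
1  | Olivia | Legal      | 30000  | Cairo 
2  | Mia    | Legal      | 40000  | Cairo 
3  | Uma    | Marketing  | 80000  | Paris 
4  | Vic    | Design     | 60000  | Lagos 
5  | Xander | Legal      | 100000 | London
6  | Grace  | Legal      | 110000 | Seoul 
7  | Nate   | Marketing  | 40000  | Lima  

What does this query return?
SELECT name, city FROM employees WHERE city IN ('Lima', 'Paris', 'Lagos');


Filtering: city IN ('Lima', 'Paris', 'Lagos')
Matching: 3 rows

3 rows:
Uma, Paris
Vic, Lagos
Nate, Lima


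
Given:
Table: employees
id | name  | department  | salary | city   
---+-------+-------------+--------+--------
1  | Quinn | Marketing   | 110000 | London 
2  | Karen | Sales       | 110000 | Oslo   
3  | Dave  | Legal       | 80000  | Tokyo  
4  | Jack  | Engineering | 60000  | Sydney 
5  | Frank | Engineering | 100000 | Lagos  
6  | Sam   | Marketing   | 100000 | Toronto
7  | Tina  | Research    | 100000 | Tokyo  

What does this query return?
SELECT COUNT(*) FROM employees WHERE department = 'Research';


Counting rows where department = 'Research'
  Tina -> MATCH


1


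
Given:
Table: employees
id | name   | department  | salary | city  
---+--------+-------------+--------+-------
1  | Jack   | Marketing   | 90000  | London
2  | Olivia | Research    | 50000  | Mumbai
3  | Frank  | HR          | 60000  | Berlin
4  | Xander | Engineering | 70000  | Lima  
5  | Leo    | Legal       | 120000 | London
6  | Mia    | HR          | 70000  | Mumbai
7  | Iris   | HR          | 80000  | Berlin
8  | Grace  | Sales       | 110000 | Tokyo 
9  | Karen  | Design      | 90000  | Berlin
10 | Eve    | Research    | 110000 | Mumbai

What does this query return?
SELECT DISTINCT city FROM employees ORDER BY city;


All 'city' values (row order): London, Mumbai, Berlin, Lima, London, Mumbai, Berlin, Tokyo, Berlin, Mumbai
Removing duplicates leaves 5 unique value(s).

5 values:
Berlin
Lima
London
Mumbai
Tokyo


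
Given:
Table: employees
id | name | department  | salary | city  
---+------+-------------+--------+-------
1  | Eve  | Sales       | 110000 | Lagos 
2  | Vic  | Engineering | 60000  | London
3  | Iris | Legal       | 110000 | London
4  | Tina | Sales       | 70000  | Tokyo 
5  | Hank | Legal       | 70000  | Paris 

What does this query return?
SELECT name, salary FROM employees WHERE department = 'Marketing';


Filtering: department = 'Marketing'
Matching rows: 0

Empty result set (0 rows)


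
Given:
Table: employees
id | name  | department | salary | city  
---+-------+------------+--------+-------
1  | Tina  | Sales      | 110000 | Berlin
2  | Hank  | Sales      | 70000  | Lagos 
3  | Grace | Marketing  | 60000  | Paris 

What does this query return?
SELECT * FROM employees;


SELECT * returns all 3 rows with all columns

3 rows:
1, Tina, Sales, 110000, Berlin
2, Hank, Sales, 70000, Lagos
3, Grace, Marketing, 60000, Paris


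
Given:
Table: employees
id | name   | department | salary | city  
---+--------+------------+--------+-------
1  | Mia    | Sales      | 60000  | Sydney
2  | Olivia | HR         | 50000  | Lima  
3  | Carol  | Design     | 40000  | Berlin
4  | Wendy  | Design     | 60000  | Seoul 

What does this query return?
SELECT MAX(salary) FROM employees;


Salaries: 60000, 50000, 40000, 60000
MAX = 60000

60000


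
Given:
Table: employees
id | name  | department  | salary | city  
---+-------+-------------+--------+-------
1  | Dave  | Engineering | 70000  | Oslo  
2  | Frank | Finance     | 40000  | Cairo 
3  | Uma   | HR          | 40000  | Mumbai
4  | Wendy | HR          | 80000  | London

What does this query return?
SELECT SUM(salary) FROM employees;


SUM(salary) = 70000 + 40000 + 40000 + 80000 = 230000

230000


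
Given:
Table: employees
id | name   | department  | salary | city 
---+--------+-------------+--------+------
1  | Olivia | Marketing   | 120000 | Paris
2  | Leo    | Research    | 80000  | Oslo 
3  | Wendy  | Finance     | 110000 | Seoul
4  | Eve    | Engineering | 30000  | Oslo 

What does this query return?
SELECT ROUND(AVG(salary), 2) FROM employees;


SUM(salary) = 340000
COUNT = 4
ROUND(AVG, 2) = ROUND(340000 / 4, 2) = 85000.0

85000.0


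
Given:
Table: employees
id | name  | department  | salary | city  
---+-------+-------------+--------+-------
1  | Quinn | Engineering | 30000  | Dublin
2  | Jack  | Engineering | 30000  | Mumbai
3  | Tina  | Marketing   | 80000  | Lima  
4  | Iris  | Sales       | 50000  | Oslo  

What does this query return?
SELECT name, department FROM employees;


Projecting columns: name, department

4 rows:
Quinn, Engineering
Jack, Engineering
Tina, Marketing
Iris, Sales


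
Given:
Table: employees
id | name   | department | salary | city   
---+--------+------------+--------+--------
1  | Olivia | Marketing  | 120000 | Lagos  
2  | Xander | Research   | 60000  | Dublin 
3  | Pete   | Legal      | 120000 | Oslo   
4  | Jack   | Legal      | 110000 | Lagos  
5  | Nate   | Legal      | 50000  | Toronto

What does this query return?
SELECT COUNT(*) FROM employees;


COUNT(*) counts all rows

5


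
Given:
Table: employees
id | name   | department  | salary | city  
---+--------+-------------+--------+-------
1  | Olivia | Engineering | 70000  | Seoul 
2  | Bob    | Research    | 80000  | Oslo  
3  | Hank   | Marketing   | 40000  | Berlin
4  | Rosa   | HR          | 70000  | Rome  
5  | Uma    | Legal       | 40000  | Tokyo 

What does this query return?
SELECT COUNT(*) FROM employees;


COUNT(*) counts all rows

5


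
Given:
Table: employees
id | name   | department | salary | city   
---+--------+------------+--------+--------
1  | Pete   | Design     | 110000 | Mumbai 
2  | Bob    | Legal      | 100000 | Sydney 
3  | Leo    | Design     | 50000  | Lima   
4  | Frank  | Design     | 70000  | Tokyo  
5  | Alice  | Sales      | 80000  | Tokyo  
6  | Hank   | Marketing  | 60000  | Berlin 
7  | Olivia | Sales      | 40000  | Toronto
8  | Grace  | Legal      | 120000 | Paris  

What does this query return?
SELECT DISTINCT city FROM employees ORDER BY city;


All 'city' values (row order): Mumbai, Sydney, Lima, Tokyo, Tokyo, Berlin, Toronto, Paris
Removing duplicates leaves 7 unique value(s).

7 values:
Berlin
Lima
Mumbai
Paris
Sydney
Tokyo
Toronto


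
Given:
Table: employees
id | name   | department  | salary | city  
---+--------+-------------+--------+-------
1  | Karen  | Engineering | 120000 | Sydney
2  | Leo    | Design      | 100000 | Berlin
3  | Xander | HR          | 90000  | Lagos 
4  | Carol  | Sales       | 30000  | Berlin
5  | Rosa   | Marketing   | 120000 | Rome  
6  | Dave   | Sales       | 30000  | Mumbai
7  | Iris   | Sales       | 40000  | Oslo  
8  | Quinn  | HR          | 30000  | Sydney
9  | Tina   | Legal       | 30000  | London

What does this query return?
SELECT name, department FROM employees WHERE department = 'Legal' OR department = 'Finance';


Filtering: department = 'Legal' OR 'Finance'
Matching: 1 rows

1 rows:
Tina, Legal


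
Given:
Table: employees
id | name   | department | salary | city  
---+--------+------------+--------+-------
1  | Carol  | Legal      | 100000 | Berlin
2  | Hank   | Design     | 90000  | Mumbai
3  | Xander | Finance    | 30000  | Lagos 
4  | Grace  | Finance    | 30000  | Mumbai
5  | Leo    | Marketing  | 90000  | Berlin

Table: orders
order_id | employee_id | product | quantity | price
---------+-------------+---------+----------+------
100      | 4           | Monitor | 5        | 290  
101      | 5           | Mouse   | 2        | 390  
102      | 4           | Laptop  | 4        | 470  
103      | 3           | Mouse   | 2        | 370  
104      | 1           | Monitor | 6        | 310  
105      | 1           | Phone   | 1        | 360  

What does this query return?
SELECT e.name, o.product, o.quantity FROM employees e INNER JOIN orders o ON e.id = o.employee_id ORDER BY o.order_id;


Joining employees.id = orders.employee_id:
  employee Grace (id=4) -> order Monitor
  employee Leo (id=5) -> order Mouse
  employee Grace (id=4) -> order Laptop
  employee Xander (id=3) -> order Mouse
  employee Carol (id=1) -> order Monitor
  employee Carol (id=1) -> order Phone


6 rows:
Grace, Monitor, 5
Leo, Mouse, 2
Grace, Laptop, 4
Xander, Mouse, 2
Carol, Monitor, 6
Carol, Phone, 1


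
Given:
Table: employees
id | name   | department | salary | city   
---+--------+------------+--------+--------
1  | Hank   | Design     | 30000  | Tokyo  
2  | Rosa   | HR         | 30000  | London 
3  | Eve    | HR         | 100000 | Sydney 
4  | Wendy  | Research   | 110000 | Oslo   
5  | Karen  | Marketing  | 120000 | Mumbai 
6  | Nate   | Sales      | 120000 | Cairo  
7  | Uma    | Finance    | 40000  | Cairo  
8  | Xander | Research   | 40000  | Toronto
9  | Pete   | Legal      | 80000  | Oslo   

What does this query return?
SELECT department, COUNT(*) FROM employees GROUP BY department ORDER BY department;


Assigning each row to its department group:
  Hank -> Design
  Rosa -> HR
  Eve -> HR
  Wendy -> Research
  Karen -> Marketing
  Nate -> Sales
  Uma -> Finance
  Xander -> Research
  Pete -> Legal


7 groups:
Design, 1
Finance, 1
HR, 2
Legal, 1
Marketing, 1
Research, 2
Sales, 1


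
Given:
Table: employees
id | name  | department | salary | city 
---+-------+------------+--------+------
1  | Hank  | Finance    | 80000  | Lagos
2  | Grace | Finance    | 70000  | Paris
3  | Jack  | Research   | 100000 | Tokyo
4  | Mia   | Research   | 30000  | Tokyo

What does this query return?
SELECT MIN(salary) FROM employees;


Salaries: 80000, 70000, 100000, 30000
MIN = 30000

30000


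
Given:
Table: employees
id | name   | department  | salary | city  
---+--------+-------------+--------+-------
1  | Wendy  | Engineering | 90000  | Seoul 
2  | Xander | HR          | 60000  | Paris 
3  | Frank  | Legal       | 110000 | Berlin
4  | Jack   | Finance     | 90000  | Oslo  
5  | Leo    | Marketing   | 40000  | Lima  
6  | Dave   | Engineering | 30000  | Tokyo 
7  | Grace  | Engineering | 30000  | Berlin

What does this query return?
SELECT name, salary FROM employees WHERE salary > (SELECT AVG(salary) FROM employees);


Subquery: AVG(salary) = 64285.71
Filtering: salary > 64285.71
  Wendy (90000) -> MATCH
  Frank (110000) -> MATCH
  Jack (90000) -> MATCH


3 rows:
Wendy, 90000
Frank, 110000
Jack, 90000


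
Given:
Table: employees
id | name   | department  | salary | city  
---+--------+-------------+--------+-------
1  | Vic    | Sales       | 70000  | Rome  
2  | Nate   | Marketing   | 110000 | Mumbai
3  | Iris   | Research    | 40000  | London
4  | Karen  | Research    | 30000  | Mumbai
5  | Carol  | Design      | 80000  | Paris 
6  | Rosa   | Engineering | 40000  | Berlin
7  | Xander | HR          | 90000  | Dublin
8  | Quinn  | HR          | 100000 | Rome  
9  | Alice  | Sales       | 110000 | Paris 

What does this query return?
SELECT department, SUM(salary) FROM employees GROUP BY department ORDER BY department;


Summing salary within each department:
  Design: 80000 = 80000
  Engineering: 40000 = 40000
  HR: 90000 + 100000 = 190000
  Marketing: 110000 = 110000
  Research: 40000 + 30000 = 70000
  Sales: 70000 + 110000 = 180000


6 groups:
Design, 80000
Engineering, 40000
HR, 190000
Marketing, 110000
Research, 70000
Sales, 180000


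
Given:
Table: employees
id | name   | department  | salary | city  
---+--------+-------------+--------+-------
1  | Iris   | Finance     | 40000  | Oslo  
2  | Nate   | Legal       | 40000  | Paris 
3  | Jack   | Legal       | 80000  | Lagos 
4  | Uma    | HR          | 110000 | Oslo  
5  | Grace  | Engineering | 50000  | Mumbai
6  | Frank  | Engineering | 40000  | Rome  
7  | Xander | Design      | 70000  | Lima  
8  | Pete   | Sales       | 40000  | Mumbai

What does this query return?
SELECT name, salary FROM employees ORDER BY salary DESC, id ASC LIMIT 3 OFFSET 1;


Sort by salary DESC (id ASC tiebreak), then skip 1 and take 3
Rows 2 through 4

3 rows:
Jack, 80000
Xander, 70000
Grace, 50000


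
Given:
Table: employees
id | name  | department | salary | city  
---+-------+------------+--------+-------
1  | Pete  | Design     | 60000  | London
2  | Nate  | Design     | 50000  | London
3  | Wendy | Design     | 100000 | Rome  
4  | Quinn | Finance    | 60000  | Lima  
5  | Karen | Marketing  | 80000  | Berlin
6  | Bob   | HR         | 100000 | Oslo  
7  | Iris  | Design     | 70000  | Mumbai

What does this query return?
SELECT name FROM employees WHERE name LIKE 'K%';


LIKE 'K%' matches names starting with 'K'
Matching: 1

1 rows:
Karen


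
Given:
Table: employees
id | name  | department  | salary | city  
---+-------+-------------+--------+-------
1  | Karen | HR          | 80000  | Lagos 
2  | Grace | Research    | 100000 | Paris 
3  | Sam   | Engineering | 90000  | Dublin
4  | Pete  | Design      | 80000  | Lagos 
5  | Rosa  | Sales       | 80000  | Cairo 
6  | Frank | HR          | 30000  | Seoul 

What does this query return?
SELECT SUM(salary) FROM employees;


SUM(salary) = 80000 + 100000 + 90000 + 80000 + 80000 + 30000 = 460000

460000


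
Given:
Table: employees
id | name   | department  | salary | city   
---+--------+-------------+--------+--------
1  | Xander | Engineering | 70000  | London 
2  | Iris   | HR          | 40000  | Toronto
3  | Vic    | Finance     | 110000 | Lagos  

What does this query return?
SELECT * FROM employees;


SELECT * returns all 3 rows with all columns

3 rows:
1, Xander, Engineering, 70000, London
2, Iris, HR, 40000, Toronto
3, Vic, Finance, 110000, Lagos


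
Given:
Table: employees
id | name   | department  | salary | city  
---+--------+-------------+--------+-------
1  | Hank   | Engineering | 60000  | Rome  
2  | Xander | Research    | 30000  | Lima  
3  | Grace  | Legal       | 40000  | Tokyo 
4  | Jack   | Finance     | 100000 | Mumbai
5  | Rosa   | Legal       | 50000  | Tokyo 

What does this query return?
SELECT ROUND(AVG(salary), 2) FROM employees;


SUM(salary) = 280000
COUNT = 5
ROUND(AVG, 2) = ROUND(280000 / 5, 2) = 56000.0

56000.0


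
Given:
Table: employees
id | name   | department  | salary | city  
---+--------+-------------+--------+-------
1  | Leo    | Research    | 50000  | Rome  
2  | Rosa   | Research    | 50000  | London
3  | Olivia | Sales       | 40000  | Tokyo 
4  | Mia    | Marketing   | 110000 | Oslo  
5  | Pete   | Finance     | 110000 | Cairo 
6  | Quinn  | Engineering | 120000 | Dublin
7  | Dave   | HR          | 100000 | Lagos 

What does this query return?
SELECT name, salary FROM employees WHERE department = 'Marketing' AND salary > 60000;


Filtering: department = 'Marketing' AND salary > 60000
Matching: 1 rows

1 rows:
Mia, 110000


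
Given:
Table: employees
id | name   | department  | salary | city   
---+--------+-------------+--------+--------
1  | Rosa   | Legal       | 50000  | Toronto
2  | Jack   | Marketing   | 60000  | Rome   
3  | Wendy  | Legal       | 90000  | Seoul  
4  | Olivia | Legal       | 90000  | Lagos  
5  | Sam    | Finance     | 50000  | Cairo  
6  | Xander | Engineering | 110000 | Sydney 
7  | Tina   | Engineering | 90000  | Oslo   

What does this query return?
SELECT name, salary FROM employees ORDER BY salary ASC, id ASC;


Sorting by salary ASC, then id ASC for ties

7 rows:
Rosa, 50000
Sam, 50000
Jack, 60000
Wendy, 90000
Olivia, 90000
Tina, 90000
Xander, 110000


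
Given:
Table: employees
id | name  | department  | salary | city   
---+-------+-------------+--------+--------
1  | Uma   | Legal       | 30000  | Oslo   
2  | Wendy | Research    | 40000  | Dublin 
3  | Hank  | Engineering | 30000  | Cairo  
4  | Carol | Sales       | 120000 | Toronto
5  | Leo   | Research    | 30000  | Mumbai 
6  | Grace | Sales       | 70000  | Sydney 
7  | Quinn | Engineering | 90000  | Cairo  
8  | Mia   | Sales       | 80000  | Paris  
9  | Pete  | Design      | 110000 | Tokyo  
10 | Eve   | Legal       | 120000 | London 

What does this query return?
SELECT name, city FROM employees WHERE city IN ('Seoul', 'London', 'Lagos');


Filtering: city IN ('Seoul', 'London', 'Lagos')
Matching: 1 rows

1 rows:
Eve, London


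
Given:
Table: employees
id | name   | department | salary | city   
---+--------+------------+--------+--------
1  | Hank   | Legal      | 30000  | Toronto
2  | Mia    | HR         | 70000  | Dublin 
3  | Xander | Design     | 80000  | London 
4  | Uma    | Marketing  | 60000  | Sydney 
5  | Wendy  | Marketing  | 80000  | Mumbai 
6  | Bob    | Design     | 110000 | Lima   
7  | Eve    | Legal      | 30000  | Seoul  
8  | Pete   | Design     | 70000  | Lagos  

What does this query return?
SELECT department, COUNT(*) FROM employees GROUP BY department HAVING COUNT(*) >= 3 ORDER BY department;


Groups with count >= 3:
  Design: 3 -> PASS
  HR: 1 -> filtered out
  Legal: 2 -> filtered out
  Marketing: 2 -> filtered out


1 groups:
Design, 3


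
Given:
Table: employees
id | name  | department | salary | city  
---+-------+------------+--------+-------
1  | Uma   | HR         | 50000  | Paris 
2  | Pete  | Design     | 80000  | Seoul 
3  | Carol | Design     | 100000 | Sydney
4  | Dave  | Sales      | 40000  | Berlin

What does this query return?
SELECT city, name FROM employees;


Projecting columns: city, name

4 rows:
Paris, Uma
Seoul, Pete
Sydney, Carol
Berlin, Dave


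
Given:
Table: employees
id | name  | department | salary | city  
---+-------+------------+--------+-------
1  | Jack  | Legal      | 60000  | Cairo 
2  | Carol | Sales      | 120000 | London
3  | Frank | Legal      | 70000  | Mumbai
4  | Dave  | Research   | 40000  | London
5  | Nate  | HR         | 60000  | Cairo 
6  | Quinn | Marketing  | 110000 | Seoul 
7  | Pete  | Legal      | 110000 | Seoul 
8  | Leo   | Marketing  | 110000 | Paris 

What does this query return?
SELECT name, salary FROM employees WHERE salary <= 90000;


Filtering: salary <= 90000
Matching: 4 rows

4 rows:
Jack, 60000
Frank, 70000
Dave, 40000
Nate, 60000


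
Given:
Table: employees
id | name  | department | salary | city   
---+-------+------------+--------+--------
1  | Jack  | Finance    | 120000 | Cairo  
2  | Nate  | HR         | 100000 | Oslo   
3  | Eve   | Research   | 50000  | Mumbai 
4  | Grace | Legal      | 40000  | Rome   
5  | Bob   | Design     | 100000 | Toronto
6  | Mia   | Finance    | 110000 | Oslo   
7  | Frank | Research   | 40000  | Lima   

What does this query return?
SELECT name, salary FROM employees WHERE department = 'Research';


Filtering: department = 'Research'
Matching rows: 2

2 rows:
Eve, 50000
Frank, 40000


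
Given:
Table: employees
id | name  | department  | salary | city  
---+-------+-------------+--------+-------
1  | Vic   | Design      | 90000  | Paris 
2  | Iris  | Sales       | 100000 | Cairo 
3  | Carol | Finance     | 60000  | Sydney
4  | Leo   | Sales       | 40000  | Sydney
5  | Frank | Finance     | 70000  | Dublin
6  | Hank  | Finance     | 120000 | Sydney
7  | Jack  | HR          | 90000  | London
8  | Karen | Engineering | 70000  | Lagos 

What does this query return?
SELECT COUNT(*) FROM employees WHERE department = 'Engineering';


Counting rows where department = 'Engineering'
  Karen -> MATCH


1


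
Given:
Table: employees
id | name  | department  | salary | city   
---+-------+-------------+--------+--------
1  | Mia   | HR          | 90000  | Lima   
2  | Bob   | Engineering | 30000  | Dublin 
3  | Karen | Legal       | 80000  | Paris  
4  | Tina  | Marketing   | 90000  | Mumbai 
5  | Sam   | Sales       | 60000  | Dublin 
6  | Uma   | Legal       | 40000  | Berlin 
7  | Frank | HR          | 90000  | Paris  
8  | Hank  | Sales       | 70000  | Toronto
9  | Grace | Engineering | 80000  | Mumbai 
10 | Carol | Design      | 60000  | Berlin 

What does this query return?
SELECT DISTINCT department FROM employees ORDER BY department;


All 'department' values (row order): HR, Engineering, Legal, Marketing, Sales, Legal, HR, Sales, Engineering, Design
Removing duplicates leaves 6 unique value(s).

6 values:
Design
Engineering
HR
Legal
Marketing
Sales


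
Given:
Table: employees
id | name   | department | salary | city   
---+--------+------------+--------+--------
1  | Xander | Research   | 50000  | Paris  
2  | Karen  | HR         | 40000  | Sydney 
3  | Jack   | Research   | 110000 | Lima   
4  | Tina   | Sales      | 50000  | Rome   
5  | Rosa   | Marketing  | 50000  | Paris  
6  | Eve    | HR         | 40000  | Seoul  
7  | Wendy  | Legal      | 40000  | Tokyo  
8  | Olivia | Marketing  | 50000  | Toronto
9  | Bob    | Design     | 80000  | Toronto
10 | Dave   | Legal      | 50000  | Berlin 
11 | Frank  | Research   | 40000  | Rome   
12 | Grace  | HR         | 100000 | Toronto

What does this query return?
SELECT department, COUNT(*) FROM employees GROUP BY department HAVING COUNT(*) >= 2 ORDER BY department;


Groups with count >= 2:
  HR: 3 -> PASS
  Legal: 2 -> PASS
  Marketing: 2 -> PASS
  Research: 3 -> PASS
  Design: 1 -> filtered out
  Sales: 1 -> filtered out


4 groups:
HR, 3
Legal, 2
Marketing, 2
Research, 3


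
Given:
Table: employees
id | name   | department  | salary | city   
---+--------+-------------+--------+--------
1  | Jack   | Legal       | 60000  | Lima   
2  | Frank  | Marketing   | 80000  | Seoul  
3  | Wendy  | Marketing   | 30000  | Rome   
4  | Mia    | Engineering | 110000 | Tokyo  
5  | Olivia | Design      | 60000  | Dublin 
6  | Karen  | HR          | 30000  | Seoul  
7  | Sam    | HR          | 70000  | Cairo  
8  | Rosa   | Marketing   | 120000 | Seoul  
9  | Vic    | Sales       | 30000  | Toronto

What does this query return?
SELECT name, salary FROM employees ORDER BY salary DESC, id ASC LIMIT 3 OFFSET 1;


Sort by salary DESC (id ASC tiebreak), then skip 1 and take 3
Rows 2 through 4

3 rows:
Mia, 110000
Frank, 80000
Sam, 70000


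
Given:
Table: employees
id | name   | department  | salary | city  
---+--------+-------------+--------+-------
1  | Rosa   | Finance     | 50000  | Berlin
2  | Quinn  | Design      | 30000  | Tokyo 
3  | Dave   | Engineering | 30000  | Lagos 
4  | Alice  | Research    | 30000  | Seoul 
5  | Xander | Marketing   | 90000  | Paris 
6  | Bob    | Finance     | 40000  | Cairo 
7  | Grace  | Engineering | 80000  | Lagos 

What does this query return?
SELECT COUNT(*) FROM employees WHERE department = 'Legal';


Counting rows where department = 'Legal'


0


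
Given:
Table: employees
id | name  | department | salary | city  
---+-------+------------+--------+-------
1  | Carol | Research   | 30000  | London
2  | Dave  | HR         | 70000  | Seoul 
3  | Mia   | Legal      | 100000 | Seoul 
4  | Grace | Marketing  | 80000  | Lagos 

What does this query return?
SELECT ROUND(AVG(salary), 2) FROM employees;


SUM(salary) = 280000
COUNT = 4
ROUND(AVG, 2) = ROUND(280000 / 4, 2) = 70000.0

70000.0


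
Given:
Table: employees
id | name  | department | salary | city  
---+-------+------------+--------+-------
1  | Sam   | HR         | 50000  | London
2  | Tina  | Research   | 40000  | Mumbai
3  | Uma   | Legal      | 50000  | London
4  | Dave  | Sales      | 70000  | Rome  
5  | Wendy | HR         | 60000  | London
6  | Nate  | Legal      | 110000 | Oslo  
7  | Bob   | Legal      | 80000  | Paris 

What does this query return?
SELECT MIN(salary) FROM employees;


Salaries: 50000, 40000, 50000, 70000, 60000, 110000, 80000
MIN = 40000

40000


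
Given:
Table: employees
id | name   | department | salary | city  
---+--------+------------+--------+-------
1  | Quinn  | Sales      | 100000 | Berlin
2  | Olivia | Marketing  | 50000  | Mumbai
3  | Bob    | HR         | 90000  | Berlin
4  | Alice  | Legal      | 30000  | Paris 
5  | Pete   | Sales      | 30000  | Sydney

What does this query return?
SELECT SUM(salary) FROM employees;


SUM(salary) = 100000 + 50000 + 90000 + 30000 + 30000 = 300000

300000


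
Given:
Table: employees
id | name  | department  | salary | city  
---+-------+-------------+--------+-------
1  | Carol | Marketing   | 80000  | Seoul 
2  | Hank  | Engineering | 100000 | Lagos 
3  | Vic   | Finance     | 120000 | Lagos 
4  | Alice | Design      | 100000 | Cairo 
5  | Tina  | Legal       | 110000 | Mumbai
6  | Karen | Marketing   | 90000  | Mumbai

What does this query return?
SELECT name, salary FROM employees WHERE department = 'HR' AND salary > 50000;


Filtering: department = 'HR' AND salary > 50000
Matching: 0 rows

Empty result set (0 rows)


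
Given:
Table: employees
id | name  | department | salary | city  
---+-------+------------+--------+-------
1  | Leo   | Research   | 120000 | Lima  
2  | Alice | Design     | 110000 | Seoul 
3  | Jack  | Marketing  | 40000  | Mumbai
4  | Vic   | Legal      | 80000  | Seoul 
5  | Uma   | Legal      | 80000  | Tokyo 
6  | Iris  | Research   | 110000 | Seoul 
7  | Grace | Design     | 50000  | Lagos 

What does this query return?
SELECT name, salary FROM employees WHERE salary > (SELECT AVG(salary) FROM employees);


Subquery: AVG(salary) = 84285.71
Filtering: salary > 84285.71
  Leo (120000) -> MATCH
  Alice (110000) -> MATCH
  Iris (110000) -> MATCH


3 rows:
Leo, 120000
Alice, 110000
Iris, 110000


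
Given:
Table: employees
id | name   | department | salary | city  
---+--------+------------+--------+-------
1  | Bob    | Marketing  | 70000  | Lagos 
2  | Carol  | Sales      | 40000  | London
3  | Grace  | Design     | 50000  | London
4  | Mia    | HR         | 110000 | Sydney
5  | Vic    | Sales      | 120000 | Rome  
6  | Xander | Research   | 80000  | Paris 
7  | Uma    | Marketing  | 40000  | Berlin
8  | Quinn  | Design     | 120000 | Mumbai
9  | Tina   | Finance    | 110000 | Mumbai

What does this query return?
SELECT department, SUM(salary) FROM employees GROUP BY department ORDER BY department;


Summing salary within each department:
  Design: 50000 + 120000 = 170000
  Finance: 110000 = 110000
  HR: 110000 = 110000
  Marketing: 70000 + 40000 = 110000
  Research: 80000 = 80000
  Sales: 40000 + 120000 = 160000


6 groups:
Design, 170000
Finance, 110000
HR, 110000
Marketing, 110000
Research, 80000
Sales, 160000


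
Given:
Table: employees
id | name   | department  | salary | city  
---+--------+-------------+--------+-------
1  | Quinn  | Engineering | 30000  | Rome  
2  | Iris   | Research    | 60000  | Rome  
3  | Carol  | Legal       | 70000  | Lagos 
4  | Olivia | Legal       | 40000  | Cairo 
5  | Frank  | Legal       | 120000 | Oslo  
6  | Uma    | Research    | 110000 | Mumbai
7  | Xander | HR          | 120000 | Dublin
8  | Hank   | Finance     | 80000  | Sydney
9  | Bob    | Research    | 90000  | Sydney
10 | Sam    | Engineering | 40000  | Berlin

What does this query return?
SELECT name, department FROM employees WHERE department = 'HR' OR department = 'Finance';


Filtering: department = 'HR' OR 'Finance'
Matching: 2 rows

2 rows:
Xander, HR
Hank, Finance


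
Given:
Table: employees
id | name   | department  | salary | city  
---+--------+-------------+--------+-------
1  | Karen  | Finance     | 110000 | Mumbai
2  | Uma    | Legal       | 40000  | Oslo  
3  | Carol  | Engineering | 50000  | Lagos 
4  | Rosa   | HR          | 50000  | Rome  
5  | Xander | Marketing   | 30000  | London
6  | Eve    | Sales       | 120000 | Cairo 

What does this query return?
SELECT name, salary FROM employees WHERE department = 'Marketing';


Filtering: department = 'Marketing'
Matching rows: 1

1 rows:
Xander, 30000


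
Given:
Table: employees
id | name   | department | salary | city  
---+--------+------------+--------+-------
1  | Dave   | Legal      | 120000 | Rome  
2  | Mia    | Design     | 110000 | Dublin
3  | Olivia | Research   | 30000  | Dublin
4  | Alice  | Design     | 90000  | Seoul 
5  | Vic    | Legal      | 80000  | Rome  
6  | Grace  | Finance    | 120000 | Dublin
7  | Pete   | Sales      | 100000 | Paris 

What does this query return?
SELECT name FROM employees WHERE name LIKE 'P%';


LIKE 'P%' matches names starting with 'P'
Matching: 1

1 rows:
Pete


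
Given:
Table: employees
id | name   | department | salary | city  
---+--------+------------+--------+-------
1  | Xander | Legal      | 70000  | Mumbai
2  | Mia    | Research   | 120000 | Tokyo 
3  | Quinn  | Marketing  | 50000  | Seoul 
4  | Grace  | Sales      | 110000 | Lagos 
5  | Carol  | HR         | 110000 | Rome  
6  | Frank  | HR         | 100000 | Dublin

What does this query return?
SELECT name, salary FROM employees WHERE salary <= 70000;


Filtering: salary <= 70000
Matching: 2 rows

2 rows:
Xander, 70000
Quinn, 50000


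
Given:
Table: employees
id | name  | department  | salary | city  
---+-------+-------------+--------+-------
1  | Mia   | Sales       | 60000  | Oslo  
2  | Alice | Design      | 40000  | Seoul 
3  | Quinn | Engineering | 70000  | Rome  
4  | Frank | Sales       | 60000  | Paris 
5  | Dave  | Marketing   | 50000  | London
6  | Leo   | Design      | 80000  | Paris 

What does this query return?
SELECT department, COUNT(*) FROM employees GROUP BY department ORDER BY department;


Assigning each row to its department group:
  Mia -> Sales
  Alice -> Design
  Quinn -> Engineering
  Frank -> Sales
  Dave -> Marketing
  Leo -> Design


4 groups:
Design, 2
Engineering, 1
Marketing, 1
Sales, 2


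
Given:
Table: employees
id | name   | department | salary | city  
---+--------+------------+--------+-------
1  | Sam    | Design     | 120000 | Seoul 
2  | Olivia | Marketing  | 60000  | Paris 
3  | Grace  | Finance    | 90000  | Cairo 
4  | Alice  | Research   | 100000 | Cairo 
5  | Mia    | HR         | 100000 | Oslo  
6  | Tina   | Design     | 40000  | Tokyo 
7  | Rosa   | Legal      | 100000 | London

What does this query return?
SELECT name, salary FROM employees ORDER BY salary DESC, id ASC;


Sorting by salary DESC, then id ASC for ties

7 rows:
Sam, 120000
Alice, 100000
Mia, 100000
Rosa, 100000
Grace, 90000
Olivia, 60000
Tina, 40000


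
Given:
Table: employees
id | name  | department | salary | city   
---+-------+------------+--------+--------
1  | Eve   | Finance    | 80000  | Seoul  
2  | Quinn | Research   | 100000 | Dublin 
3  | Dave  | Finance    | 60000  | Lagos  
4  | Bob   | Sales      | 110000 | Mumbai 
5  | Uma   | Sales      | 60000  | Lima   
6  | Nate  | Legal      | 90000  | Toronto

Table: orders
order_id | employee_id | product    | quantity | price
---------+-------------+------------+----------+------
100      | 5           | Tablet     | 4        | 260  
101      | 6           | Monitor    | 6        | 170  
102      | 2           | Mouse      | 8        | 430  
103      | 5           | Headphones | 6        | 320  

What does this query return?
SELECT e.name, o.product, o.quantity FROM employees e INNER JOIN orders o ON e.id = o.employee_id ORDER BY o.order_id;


Joining employees.id = orders.employee_id:
  employee Uma (id=5) -> order Tablet
  employee Nate (id=6) -> order Monitor
  employee Quinn (id=2) -> order Mouse
  employee Uma (id=5) -> order Headphones


4 rows:
Uma, Tablet, 4
Nate, Monitor, 6
Quinn, Mouse, 8
Uma, Headphones, 6


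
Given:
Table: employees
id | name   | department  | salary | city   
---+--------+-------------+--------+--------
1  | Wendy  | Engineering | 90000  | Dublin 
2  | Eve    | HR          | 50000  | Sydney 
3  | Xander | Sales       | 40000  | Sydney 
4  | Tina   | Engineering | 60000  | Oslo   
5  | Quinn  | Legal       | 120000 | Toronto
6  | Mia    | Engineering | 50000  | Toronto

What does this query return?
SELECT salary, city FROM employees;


Projecting columns: salary, city

6 rows:
90000, Dublin
50000, Sydney
40000, Sydney
60000, Oslo
120000, Toronto
50000, Toronto


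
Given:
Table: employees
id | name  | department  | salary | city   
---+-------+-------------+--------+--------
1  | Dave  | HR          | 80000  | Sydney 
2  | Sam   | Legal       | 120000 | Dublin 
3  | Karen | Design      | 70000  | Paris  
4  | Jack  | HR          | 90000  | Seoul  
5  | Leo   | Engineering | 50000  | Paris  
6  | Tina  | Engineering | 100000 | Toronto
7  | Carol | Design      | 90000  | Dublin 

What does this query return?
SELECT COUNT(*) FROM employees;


COUNT(*) counts all rows

7


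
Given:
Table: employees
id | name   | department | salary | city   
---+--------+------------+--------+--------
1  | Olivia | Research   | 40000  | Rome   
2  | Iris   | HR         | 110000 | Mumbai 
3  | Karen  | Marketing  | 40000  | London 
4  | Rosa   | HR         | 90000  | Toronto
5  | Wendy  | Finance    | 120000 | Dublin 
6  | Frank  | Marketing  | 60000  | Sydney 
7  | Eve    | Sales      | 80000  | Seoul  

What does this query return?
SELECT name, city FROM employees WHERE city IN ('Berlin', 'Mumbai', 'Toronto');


Filtering: city IN ('Berlin', 'Mumbai', 'Toronto')
Matching: 2 rows

2 rows:
Iris, Mumbai
Rosa, Toronto


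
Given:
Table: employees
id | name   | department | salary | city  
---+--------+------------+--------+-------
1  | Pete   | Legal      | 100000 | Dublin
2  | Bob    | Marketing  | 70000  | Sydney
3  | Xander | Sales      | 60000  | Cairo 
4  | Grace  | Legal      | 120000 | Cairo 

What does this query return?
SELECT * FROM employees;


SELECT * returns all 4 rows with all columns

4 rows:
1, Pete, Legal, 100000, Dublin
2, Bob, Marketing, 70000, Sydney
3, Xander, Sales, 60000, Cairo
4, Grace, Legal, 120000, Cairo


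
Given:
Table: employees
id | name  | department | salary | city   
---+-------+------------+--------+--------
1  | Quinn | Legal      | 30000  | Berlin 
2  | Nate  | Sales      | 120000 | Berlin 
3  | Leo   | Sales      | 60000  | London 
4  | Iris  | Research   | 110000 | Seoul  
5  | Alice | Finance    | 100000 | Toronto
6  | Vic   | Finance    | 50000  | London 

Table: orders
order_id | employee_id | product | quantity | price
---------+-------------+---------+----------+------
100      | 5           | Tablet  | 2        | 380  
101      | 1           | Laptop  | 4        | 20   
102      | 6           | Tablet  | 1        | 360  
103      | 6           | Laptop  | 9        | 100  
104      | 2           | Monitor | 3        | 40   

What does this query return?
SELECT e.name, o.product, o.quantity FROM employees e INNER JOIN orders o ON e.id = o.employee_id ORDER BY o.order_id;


Joining employees.id = orders.employee_id:
  employee Alice (id=5) -> order Tablet
  employee Quinn (id=1) -> order Laptop
  employee Vic (id=6) -> order Tablet
  employee Vic (id=6) -> order Laptop
  employee Nate (id=2) -> order Monitor


5 rows:
Alice, Tablet, 2
Quinn, Laptop, 4
Vic, Tablet, 1
Vic, Laptop, 9
Nate, Monitor, 3


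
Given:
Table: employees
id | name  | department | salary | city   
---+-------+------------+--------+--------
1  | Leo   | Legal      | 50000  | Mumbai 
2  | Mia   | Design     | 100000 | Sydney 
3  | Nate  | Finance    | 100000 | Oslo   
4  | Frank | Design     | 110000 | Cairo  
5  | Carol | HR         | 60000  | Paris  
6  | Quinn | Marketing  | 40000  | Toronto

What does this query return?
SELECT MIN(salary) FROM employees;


Salaries: 50000, 100000, 100000, 110000, 60000, 40000
MIN = 40000

40000


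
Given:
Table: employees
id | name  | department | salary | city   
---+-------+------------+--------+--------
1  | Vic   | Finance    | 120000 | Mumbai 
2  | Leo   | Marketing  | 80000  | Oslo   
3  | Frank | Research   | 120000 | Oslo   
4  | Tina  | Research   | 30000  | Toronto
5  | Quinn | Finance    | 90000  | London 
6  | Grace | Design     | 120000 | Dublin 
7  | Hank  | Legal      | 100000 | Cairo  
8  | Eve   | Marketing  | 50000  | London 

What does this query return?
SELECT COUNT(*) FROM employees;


COUNT(*) counts all rows

8


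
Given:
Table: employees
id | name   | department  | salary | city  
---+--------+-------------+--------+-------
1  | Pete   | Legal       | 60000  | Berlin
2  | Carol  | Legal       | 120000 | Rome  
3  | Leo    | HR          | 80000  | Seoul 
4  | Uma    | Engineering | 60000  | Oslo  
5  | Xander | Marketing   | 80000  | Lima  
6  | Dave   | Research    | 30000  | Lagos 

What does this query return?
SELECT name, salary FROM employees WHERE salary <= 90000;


Filtering: salary <= 90000
Matching: 5 rows

5 rows:
Pete, 60000
Leo, 80000
Uma, 60000
Xander, 80000
Dave, 30000


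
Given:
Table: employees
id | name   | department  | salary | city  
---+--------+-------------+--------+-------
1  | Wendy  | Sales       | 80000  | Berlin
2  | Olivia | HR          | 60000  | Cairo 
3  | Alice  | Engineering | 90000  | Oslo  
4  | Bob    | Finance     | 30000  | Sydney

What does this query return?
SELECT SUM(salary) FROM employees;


SUM(salary) = 80000 + 60000 + 90000 + 30000 = 260000

260000


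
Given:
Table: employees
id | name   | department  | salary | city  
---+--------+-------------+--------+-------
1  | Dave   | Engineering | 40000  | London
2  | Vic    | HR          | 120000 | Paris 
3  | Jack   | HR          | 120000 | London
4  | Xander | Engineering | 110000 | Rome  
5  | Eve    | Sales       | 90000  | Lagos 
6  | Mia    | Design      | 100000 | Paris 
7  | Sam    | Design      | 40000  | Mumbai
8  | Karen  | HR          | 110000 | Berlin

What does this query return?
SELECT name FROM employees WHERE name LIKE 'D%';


LIKE 'D%' matches names starting with 'D'
Matching: 1

1 rows:
Dave


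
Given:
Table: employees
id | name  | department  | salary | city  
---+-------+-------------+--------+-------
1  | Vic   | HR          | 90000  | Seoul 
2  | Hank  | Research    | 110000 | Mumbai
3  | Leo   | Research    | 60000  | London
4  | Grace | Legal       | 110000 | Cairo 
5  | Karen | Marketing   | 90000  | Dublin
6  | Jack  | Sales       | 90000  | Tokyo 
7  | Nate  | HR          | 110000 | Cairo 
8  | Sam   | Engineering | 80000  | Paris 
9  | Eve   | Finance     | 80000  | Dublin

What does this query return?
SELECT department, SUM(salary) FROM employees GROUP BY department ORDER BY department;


Summing salary within each department:
  Engineering: 80000 = 80000
  Finance: 80000 = 80000
  HR: 90000 + 110000 = 200000
  Legal: 110000 = 110000
  Marketing: 90000 = 90000
  Research: 110000 + 60000 = 170000
  Sales: 90000 = 90000


7 groups:
Engineering, 80000
Finance, 80000
HR, 200000
Legal, 110000
Marketing, 90000
Research, 170000
Sales, 90000
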